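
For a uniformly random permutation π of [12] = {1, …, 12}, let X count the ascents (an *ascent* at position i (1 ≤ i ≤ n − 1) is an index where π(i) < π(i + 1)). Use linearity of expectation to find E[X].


Write X = Σ X_I over i = 1, …, 11, with X_I the indicator of one ascent.
There are 11 indicators.
For each fixed i, the pair (π(i), π(i+1)) is a uniformly random ordered pair of distinct values from {1, …, 12}; by symmetry P[π(i) < π(i+1)] = 1/2.
By linearity: E[X] = 11 · (1/2) = (12 − 1) · (1/2) = 11/2 ≈ 5.500.

E[X] = 11/2 = 5.500.


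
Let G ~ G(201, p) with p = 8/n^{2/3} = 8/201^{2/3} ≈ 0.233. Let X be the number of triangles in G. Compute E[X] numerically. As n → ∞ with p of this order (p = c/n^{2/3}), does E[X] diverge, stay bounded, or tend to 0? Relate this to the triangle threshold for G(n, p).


Number of potential triangles: C(201, 3) = 1333300.
Each occurs with probability p³ ≈ (0.233)³ ≈ 1.26730e-02.
By linearity: E[X] = C(201, 3)·p³ ≈ 1333300 · 1.26730e-02 ≈ 16896.849.
Since α = 2/3 < 1, p = c/n^{2/3} ≫ 1/n is above the triangle threshold p ~ 1/n. Asymptotically E[X] ~ (c³/6)·n^{3(1−α)} = (8³/6)·n^{1} → ∞; triangles are abundant w.h.p.

E[X] ≈ 16896.849; in regime p = Θ(1/n^{2/3}) E[X] diverges (above the triangle threshold p ~ 1/n).


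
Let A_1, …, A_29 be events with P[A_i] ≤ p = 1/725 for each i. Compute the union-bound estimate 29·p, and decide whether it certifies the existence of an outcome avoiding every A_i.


Union bound: P[∪_{i=1}^{29} A_i] ≤ Σ_i P[A_i] ≤ 29·p = 29·(1/725) = 1/25.
Numerically: 1/25 ≈ 0.0400.
Is 1/25 < 1? YES.
Since P[∪ A_i] ≤ 1/25 < 1, the complement has P[∩ A_i^c] ≥ 1 − 1/25 = 24/25 > 0, so some outcome avoids every A_i.

29·p = 1/25 ≈ 0.0400; existence CERTIFIED by the union bound.


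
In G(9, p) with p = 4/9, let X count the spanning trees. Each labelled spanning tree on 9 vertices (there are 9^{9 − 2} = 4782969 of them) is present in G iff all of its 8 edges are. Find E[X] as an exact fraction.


K_9 has 9^{9 − 2} = 4782969 labelled spanning trees.
For each such spanning tree H, let X_H = 1 if all 8 edges of H are present in G. Then P[X_H = 1] = p^{8} = (4/9)^{8} = 65536/43046721.
Summing the indicators: E[X] = Σ_H E[X_H] = 4782969 · p^{8} = 4782969 · 65536/43046721 = 65536/9.
Numerically: E[X] ≈ 7281.8.

E[X] = 4782969 · (4/9)^{8} = 65536/9 ≈ 7281.8.


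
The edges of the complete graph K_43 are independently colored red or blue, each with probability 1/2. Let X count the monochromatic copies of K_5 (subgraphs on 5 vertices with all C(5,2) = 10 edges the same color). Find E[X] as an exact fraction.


Let X = Σ_S X_S over the C(43, 5) = 962598 subsets S of size 5, where X_S = 1 if the K_5 on S is monochromatic.
For a fixed S, the K_5 on S has C(5, 2) = 10 edges. P[all 10 edges red] = (1/2)^10, and likewise for blue, so P[monochromatic] = 2·(1/2)^10 = 2^{1 − 10} = 1/512.
By linearity of expectation: E[X] = C(43, 5) · 2^{1 − 10} = 962598 · 1/512 = 481299/256.
Numerically: E[X] ≈ 1880.074.

E[X] = C(43,5)·2^(1−C(5,2)) = 481299/256 ≈ 1880.074.


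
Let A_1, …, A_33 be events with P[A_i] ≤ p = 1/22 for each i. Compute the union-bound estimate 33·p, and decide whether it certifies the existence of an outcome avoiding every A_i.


Union bound: P[∪_{i=1}^{33} A_i] ≤ Σ_i P[A_i] ≤ 33·p = 33·(1/22) = 3/2.
Numerically: 3/2 ≈ 1.50000.
Is 3/2 < 1? NO.
Since the bound 3/2 is ≥ 1, the union bound is uninformative here; it does NOT by itself certify existence.

33·p = 3/2 ≈ 1.50000; existence NOT certified by the union bound.


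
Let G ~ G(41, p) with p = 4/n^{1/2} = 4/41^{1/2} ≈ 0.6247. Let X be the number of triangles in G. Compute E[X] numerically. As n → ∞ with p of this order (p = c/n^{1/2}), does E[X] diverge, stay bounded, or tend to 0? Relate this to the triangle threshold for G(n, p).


Number of potential triangles: C(41, 3) = 10660.
Each occurs with probability p³ ≈ (0.6247)³ ≈ 2.4378343e-01.
By linearity: E[X] = C(41, 3)·p³ ≈ 10660 · 2.4378343e-01 ≈ 2598.73140.
Since α = 1/2 < 1, p = c/n^{1/2} ≫ 1/n is above the triangle threshold p ~ 1/n. Asymptotically E[X] ~ (c³/6)·n^{3(1−α)} = (4³/6)·n^{1.5} → ∞; triangles are abundant w.h.p.

E[X] ≈ 2598.73140; in regime p = Θ(1/n^{1/2}) E[X] diverges (above the triangle threshold p ~ 1/n).


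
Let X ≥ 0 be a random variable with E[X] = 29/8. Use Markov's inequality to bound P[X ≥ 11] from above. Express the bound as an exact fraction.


μ = E[X] = 29/8, a = 11.
Markov: P[X ≥ 11] ≤ μ/a = (29/8)/11 = 29/88.
Numerically: ≈ 0.330.
(Since a = 11 > μ = 3.625, the bound 29/88 is < 1 and informative.)

P[X ≥ 11] ≤ 29/88 ≈ 0.330.


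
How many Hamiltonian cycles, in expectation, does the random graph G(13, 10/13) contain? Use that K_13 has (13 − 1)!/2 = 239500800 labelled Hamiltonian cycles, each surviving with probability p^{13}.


K_13 has (13 − 1)!/2 = 239500800 labelled Hamiltonian cycles.
For each such Hamiltonian cycle H, let X_H = 1 if all 13 edges of H are present in G. Then P[X_H = 1] = p^{13} = (10/13)^{13} = 10000000000000/302875106592253.
By linearity: E[X] = Σ_H E[X_H] = 239500800 · p^{13} = 239500800 · 10000000000000/302875106592253 = 2395008000000000000000/302875106592253.
Numerically: E[X] ≈ 7.90758e+06.

E[X] = 239500800 · (10/13)^{13} = 2395008000000000000000/302875106592253 ≈ 7.90758e+06.


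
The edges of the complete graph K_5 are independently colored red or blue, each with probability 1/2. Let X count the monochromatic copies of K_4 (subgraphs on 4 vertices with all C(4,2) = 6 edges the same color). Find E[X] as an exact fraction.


Let X = Σ_S X_S over the C(5, 4) = 5 subsets S of size 4, where X_S = 1 if the K_4 on S is monochromatic.
For a fixed S, the K_4 on S has C(4, 2) = 6 edges. P[all 6 edges red] = (1/2)^6, and likewise for blue, so P[monochromatic] = 2·(1/2)^6 = 2^{1 − 6} = 1/32.
By linearity of expectation: E[X] = C(5, 4) · 2^{1 − 6} = 5 · 1/32 = 5/32.
Numerically: E[X] ≈ 0.156250.

E[X] = C(5,4)·2^(1−C(4,2)) = 5/32 ≈ 0.156250.


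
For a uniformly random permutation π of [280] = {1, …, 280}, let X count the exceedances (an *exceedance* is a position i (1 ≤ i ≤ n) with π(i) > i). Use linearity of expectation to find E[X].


Write X = Σ_{i=1}^{280} X_i, where X_i = 1_{π(i) > i}.
For each fixed i, π(i) is uniform over {1, …, 280} (marginal of a uniform permutation), so P[π(i) > i] = (n − i)/n. Summing: Σ_{i=1}^{280} (n − i)/n = (0 + 1 + … + 279)/280 = 280(280 − 1)/(2·280) = (280 − 1)/2.
Hence E[X] = Σ_{i=1}^{280} (280 − i)/280 = 279/2 ≈ 139.50000.

E[X] = 279/2 = 139.50000.


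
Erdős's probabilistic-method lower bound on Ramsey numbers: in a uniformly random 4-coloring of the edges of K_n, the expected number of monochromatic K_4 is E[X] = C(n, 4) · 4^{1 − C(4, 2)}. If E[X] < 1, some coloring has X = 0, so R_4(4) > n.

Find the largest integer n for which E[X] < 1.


We need C(n, 4) · 4^{1 − 6} < 1, i.e. C(n, 4) < 4^{6 − 1} = 1024.
Check values of n near the boundary:
  n = 8: C(8, 4) = 70; 70 < 1024? YES
  n = 9: C(9, 4) = 126; 126 < 1024? YES
  n = 10: C(10, 4) = 210; 210 < 1024? YES
  n = 11: C(11, 4) = 330; 330 < 1024? YES
  n = 12: C(12, 4) = 495; 495 < 1024? YES
  n = 13: C(13, 4) = 715; 715 < 1024? YES
  n = 14: C(14, 4) = 1001; 1001 < 1024? YES
  n = 15: C(15, 4) = 1365; 1365 < 1024? NO
  n = 16: C(16, 4) = 1820; 1820 < 1024? NO
The largest n with C(n, 4) < 1024 is n = 14 (where E[X] = 1001/1024 ≈ 0.978). Hence R_4(4) > 14, i.e. R_4(4) ≥ 15.

Largest n = 14; hence R_4(4) > 14.


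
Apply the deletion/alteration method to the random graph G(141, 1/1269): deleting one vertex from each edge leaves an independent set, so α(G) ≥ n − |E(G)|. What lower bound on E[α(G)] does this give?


E[|E(G)|] = C(141, 2)·p = 9870 · (1/1269) = 70/9.
E[α(G)] ≥ n − E[|E(G)|] = 141 − 70/9 = 1199/9.
Numerically: ≈ 133.2222.
(This is only a lower bound; the true E[α(G)] may be larger.)

E[α(G)] ≥ 1199/9 ≈ 133.2222.


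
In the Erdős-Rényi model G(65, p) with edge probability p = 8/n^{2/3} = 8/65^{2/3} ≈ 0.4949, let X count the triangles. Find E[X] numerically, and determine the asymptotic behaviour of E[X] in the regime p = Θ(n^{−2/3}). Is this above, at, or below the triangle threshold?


Number of potential triangles: C(65, 3) = 43680.
Each occurs with probability p³ ≈ (0.4949)³ ≈ 1.211834e-01.
By linearity: E[X] = C(65, 3)·p³ ≈ 43680 · 1.211834e-01 ≈ 5293.2923.
Since α = 2/3 < 1, p = c/n^{2/3} ≫ 1/n is above the triangle threshold p ~ 1/n. Asymptotically E[X] ~ (c³/6)·n^{3(1−α)} = (8³/6)·n^{1} → ∞; triangles are abundant w.h.p.

E[X] ≈ 5293.2923; in regime p = Θ(1/n^{2/3}) E[X] diverges (above the triangle threshold p ~ 1/n).


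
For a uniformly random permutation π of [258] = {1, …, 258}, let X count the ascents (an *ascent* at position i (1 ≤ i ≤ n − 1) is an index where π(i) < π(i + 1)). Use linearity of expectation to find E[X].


Write X = Σ X_I over i = 1, …, 257, with X_I the indicator of one ascent.
There are 257 indicators.
For each fixed i, the pair (π(i), π(i+1)) is a uniformly random ordered pair of distinct values from {1, …, 258}; by symmetry P[π(i) < π(i+1)] = 1/2.
By linearity: E[X] = 257 · (1/2) = (258 − 1) · (1/2) = 257/2 ≈ 128.50000.

E[X] = 257/2 = 128.50000.


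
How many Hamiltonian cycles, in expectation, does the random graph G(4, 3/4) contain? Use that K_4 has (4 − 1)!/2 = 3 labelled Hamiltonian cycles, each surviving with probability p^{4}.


K_4 has (4 − 1)!/2 = 3 labelled Hamiltonian cycles.
For each such Hamiltonian cycle H, let X_H = 1 if all 4 edges of H are present in G. Then P[X_H = 1] = p^{4} = (3/4)^{4} = 81/256.
By linearity: E[X] = Σ_H E[X_H] = 3 · p^{4} = 3 · 81/256 = 243/256.
Numerically: E[X] ≈ 0.94922.

E[X] = 3 · (3/4)^{4} = 243/256 ≈ 0.94922.


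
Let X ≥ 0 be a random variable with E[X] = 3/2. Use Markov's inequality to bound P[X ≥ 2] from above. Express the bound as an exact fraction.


μ = E[X] = 3/2, a = 2.
Markov: P[X ≥ 2] ≤ μ/a = (3/2)/2 = 3/4.
Numerically: ≈ 0.750.
(Since a = 2 > μ = 1.500, the bound 3/4 is < 1 and informative.)

P[X ≥ 2] ≤ 3/4 ≈ 0.750.


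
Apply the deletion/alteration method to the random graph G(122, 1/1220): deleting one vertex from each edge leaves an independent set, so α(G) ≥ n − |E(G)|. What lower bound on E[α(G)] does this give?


E[|E(G)|] = C(122, 2)·p = 7381 · (1/1220) = 121/20.
E[α(G)] ≥ n − E[|E(G)|] = 122 − 121/20 = 2319/20.
Numerically: ≈ 115.950000.
(This is only a lower bound; the true E[α(G)] may be larger.)

E[α(G)] ≥ 2319/20 ≈ 115.950000.


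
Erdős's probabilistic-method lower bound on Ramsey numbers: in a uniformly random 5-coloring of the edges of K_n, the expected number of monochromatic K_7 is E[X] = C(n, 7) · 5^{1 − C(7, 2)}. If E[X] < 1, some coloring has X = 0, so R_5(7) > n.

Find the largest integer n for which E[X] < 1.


We need C(n, 7) · 5^{1 − 21} < 1, i.e. C(n, 7) < 5^{21 − 1} = 95367431640625.
Check values of n near the boundary:
  n = 333: C(333, 7) = 84549532139028; 84549532139028 < 95367431640625? YES
  n = 334: C(334, 7) = 86359460961576; 86359460961576 < 95367431640625? YES
  n = 335: C(335, 7) = 88202498238195; 88202498238195 < 95367431640625? YES
  n = 336: C(336, 7) = 90079147136880; 90079147136880 < 95367431640625? YES
  n = 337: C(337, 7) = 91989916924632; 91989916924632 < 95367431640625? YES
  n = 338: C(338, 7) = 93935323022736; 93935323022736 < 95367431640625? YES
  n = 339: C(339, 7) = 95915887062372; 95915887062372 < 95367431640625? NO
The largest n with C(n, 7) < 95367431640625 is n = 338 (where E[X] = 93935323022736/95367431640625 ≈ 0.9850). Hence R_5(7) > 338, i.e. R_5(7) ≥ 339.

Largest n = 338; hence R_5(7) > 338.


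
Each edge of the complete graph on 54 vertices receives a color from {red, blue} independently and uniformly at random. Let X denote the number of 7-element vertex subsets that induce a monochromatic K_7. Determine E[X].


Let X = Σ_S X_S over the C(54, 7) = 177100560 subsets S of size 7, where X_S = 1 if the K_7 on S is monochromatic.
For a fixed S, the K_7 on S has C(7, 2) = 21 edges. P[all 21 edges red] = (1/2)^21, and likewise for blue, so P[monochromatic] = 2·(1/2)^21 = 2^{1 − 21} = 1/1048576.
By linearity: E[X] = C(54, 7) · 2^{1 − 21} = 177100560 · 1/1048576 = 11068785/65536.
Numerically: E[X] ≈ 168.896.

E[X] = C(54,7)·2^(1−C(7,2)) = 11068785/65536 ≈ 168.896.


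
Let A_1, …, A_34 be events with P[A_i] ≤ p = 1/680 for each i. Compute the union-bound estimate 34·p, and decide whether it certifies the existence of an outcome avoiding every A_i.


Union bound: P[∪_{i=1}^{34} A_i] ≤ Σ_i P[A_i] ≤ 34·p = 34·(1/680) = 1/20.
Numerically: 1/20 ≈ 0.050000.
Is 1/20 < 1? YES.
Since P[∪ A_i] ≤ 1/20 < 1, the complement has P[∩ A_i^c] ≥ 1 − 1/20 = 19/20 > 0, so some outcome avoids every A_i.

34·p = 1/20 ≈ 0.050000; existence CERTIFIED by the union bound.


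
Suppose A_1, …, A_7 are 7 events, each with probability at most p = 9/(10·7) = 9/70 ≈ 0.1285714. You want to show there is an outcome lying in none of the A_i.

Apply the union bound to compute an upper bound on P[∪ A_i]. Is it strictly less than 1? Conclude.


Union bound: P[∪_{i=1}^{7} A_i] ≤ Σ_i P[A_i] ≤ 7·p = 7·(9/70) = 9/10.
Numerically: 9/10 ≈ 0.9000000.
Is 9/10 < 1? YES.
Since P[∪ A_i] ≤ 9/10 < 1, the complement has P[∩ A_i^c] ≥ 1 − 9/10 = 1/10 > 0, so some outcome avoids every A_i.

7·p = 9/10 ≈ 0.9000000; existence CERTIFIED by the union bound.


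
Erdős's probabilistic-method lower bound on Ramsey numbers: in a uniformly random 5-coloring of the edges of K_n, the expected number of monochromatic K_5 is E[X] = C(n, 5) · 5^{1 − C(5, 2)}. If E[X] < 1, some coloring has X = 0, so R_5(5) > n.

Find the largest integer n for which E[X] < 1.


We need C(n, 5) · 5^{1 − 10} < 1, i.e. C(n, 5) < 5^{10 − 1} = 1953125.
Check values of n near the boundary:
  n = 48: C(48, 5) = 1712304; 1712304 < 1953125? YES
  n = 49: C(49, 5) = 1906884; 1906884 < 1953125? YES
  n = 50: C(50, 5) = 2118760; 2118760 < 1953125? NO
  n = 51: C(51, 5) = 2349060; 2349060 < 1953125? NO
  n = 52: C(52, 5) = 2598960; 2598960 < 1953125? NO
The largest n with C(n, 5) < 1953125 is n = 49 (where E[X] = 1906884/1953125 ≈ 0.9763246). Hence R_5(5) > 49, i.e. R_5(5) ≥ 50.

Largest n = 49; hence R_5(5) > 49.


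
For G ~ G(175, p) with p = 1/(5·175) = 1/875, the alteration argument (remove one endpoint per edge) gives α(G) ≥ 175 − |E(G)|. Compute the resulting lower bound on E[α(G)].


E[|E(G)|] = C(175, 2)·p = 15225 · (1/875) = 87/5.
E[α(G)] ≥ n − E[|E(G)|] = 175 − 87/5 = 788/5.
Numerically: ≈ 157.6000.
(This is only a lower bound; the true E[α(G)] may be larger.)

E[α(G)] ≥ 788/5 ≈ 157.6000.


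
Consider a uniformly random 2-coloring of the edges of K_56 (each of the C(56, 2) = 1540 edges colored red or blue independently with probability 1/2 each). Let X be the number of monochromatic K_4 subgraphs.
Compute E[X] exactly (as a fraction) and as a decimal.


Let X = Σ_S X_S over the C(56, 4) = 367290 subsets S of size 4, where X_S = 1 if the K_4 on S is monochromatic.
For a fixed S, the K_4 on S has C(4, 2) = 6 edges. P[all 6 edges red] = (1/2)^6, and likewise for blue, so P[monochromatic] = 2·(1/2)^6 = 2^{1 − 6} = 1/32.
By linearity of expectation: E[X] = C(56, 4) · 2^{1 − 6} = 367290 · 1/32 = 183645/16.
Numerically: E[X] ≈ 11477.812.

E[X] = C(56,4)·2^(1−C(4,2)) = 183645/16 ≈ 11477.812.


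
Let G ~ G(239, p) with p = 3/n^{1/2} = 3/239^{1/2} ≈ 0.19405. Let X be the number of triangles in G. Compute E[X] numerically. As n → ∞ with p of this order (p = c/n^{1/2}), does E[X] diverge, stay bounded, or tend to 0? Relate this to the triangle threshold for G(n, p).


Number of potential triangles: C(239, 3) = 2246839.
Each occurs with probability p³ ≈ (0.19405)³ ≈ 7.3074678e-03.
By linearity: E[X] = C(239, 3)·p³ ≈ 2246839 · 7.3074678e-03 ≈ 16418.70374.
Since α = 1/2 < 1, p = c/n^{1/2} ≫ 1/n is above the triangle threshold p ~ 1/n. Asymptotically E[X] ~ (c³/6)·n^{3(1−α)} = (3³/6)·n^{1.5} → ∞; triangles are abundant w.h.p.

E[X] ≈ 16418.70374; in regime p = Θ(1/n^{1/2}) E[X] diverges (above the triangle threshold p ~ 1/n).


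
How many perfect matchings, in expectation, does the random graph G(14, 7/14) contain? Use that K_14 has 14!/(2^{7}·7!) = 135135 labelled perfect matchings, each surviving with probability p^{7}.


K_14 has 14!/(2^{7}·7!) = 135135 labelled perfect matchings.
For each such perfect matching H, let X_H = 1 if all 7 edges of H are present in G. Then P[X_H = 1] = p^{7} = (1/2)^{7} = 1/128.
By linearity: E[X] = Σ_H E[X_H] = 135135 · p^{7} = 135135 · 1/128 = 135135/128.
Numerically: E[X] ≈ 1056.

E[X] = 135135 · (1/2)^{7} = 135135/128 ≈ 1056.


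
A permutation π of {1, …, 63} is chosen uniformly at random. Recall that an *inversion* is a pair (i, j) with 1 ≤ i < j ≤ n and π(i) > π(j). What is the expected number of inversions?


Write X = Σ X_I over the C(63, 2) = 1953 pairs i < j, with X_I the indicator of one inversion.
There are 1953 indicators.
For each fixed pair i < j, the values π(i) and π(j) are two distinct elements of {1, …, 63} in uniformly random order; by symmetry P[π(i) > π(j)] = 1/2.
By linearity: E[X] = 1953 · (1/2) = C(63, 2) · (1/2) = 1953/2 = 1953/2 ≈ 976.500.

E[X] = 1953/2 = 976.500.


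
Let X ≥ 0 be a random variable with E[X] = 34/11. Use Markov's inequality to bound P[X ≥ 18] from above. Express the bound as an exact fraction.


μ = E[X] = 34/11, a = 18.
Markov: P[X ≥ 18] ≤ μ/a = (34/11)/18 = 17/99.
Numerically: ≈ 0.17172.
(Since a = 18 > μ = 3.09091, the bound 17/99 is < 1 and informative.)

P[X ≥ 18] ≤ 17/99 ≈ 0.17172.


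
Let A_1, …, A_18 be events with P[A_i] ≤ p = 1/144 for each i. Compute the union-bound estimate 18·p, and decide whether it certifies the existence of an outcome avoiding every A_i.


Union bound: P[∪_{i=1}^{18} A_i] ≤ Σ_i P[A_i] ≤ 18·p = 18·(1/144) = 1/8.
Numerically: 1/8 ≈ 0.125000.
Is 1/8 < 1? YES.
Since P[∪ A_i] ≤ 1/8 < 1, the complement has P[∩ A_i^c] ≥ 1 − 1/8 = 7/8 > 0, so some outcome avoids every A_i.

18·p = 1/8 ≈ 0.125000; existence CERTIFIED by the union bound.


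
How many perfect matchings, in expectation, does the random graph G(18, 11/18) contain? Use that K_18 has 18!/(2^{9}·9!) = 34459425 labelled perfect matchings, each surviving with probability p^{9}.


K_18 has 18!/(2^{9}·9!) = 34459425 labelled perfect matchings.
For each such perfect matching H, let X_H = 1 if all 9 edges of H are present in G. Then P[X_H = 1] = p^{9} = (11/18)^{9} = 2357947691/198359290368.
By linearity of expectation: E[X] = Σ_H E[X_H] = 34459425 · p^{9} = 34459425 · 2357947691/198359290368 = 1003129896443675/2448880128.
Numerically: E[X] ≈ 4.096e+05.

E[X] = 34459425 · (11/18)^{9} = 1003129896443675/2448880128 ≈ 4.096e+05.


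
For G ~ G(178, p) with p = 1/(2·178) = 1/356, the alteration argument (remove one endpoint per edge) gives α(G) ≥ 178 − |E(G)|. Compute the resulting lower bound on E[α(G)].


E[|E(G)|] = C(178, 2)·p = 15753 · (1/356) = 177/4.
E[α(G)] ≥ n − E[|E(G)|] = 178 − 177/4 = 535/4.
Numerically: ≈ 133.75000.
(This is only a lower bound; the true E[α(G)] may be larger.)

E[α(G)] ≥ 535/4 ≈ 133.75000.


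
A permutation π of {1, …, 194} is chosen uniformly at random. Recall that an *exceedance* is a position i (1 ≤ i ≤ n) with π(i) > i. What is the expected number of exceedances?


Write X = Σ_{i=1}^{194} X_i, where X_i = 1_{π(i) > i}.
For each fixed i, π(i) is uniform over {1, …, 194} (marginal of a uniform permutation), so P[π(i) > i] = (n − i)/n. Summing: Σ_{i=1}^{194} (n − i)/n = (0 + 1 + … + 193)/194 = 194(194 − 1)/(2·194) = (194 − 1)/2.
Hence E[X] = Σ_{i=1}^{194} (194 − i)/194 = 193/2 ≈ 96.500.

E[X] = 193/2 = 96.500.


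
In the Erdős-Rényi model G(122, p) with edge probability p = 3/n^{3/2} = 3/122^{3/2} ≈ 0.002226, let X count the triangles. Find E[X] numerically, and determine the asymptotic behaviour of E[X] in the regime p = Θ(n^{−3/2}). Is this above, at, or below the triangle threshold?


Number of potential triangles: C(122, 3) = 295240.
Each occurs with probability p³ ≈ (0.002226)³ ≈ 1.103429e-08.
By linearity: E[X] = C(122, 3)·p³ ≈ 295240 · 1.103429e-08 ≈ 0.0033.
Since α = 3/2 > 1, p = c/n^{3/2} = o(1/n) is below the triangle threshold p ~ 1/n. Asymptotically E[X] ~ (c³/6)·n^{3(1−α)} = (3³/6)·n^{-1.5} → 0, so by Markov's inequality G has no triangles w.h.p.

E[X] ≈ 0.0033; in regime p = Θ(1/n^{3/2}) E[X] tends to 0 (below the triangle threshold p ~ 1/n).


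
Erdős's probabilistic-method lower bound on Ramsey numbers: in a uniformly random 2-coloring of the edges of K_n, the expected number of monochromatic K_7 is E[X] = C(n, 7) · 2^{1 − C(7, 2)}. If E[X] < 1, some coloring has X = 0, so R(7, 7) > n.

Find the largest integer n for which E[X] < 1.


We need C(n, 7) · 2^{1 − 21} < 1, i.e. C(n, 7) < 2^{21 − 1} = 1048576.
Check values of n near the boundary:
  n = 25: C(25, 7) = 480700; 480700 < 1048576? YES
  n = 26: C(26, 7) = 657800; 657800 < 1048576? YES
  n = 27: C(27, 7) = 888030; 888030 < 1048576? YES
  n = 28: C(28, 7) = 1184040; 1184040 < 1048576? NO
  n = 29: C(29, 7) = 1560780; 1560780 < 1048576? NO
  n = 30: C(30, 7) = 2035800; 2035800 < 1048576? NO
The largest n with C(n, 7) < 1048576 is n = 27 (where E[X] = 444015/524288 ≈ 0.846891). Hence R(7, 7) > 27, i.e. R(7, 7) ≥ 28.

Largest n = 27; hence R(7, 7) > 27.


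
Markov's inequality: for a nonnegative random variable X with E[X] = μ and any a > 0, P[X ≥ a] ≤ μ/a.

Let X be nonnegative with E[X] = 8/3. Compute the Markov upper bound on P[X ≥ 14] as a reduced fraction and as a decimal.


μ = E[X] = 8/3, a = 14.
Markov: P[X ≥ 14] ≤ μ/a = (8/3)/14 = 4/21.
Numerically: ≈ 0.19048.
(Since a = 14 > μ = 2.66667, the bound 4/21 is < 1 and informative.)

P[X ≥ 14] ≤ 4/21 ≈ 0.19048.


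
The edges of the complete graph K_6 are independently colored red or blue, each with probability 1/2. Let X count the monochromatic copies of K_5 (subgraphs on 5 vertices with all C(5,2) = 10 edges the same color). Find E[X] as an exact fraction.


Let X = Σ_S X_S over the C(6, 5) = 6 subsets S of size 5, where X_S = 1 if the K_5 on S is monochromatic.
For a fixed S, the K_5 on S has C(5, 2) = 10 edges. P[all 10 edges red] = (1/2)^10, and likewise for blue, so P[monochromatic] = 2·(1/2)^10 = 2^{1 − 10} = 1/512.
By linearity of expectation: E[X] = C(6, 5) · 2^{1 − 10} = 6 · 1/512 = 3/256.
Numerically: E[X] ≈ 0.01172.

E[X] = C(6,5)·2^(1−C(5,2)) = 3/256 ≈ 0.01172.


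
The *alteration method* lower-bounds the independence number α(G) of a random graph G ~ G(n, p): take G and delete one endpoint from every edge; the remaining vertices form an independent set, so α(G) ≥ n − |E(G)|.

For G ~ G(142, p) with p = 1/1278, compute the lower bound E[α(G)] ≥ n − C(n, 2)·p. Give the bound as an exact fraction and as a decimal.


E[|E(G)|] = C(142, 2)·p = 10011 · (1/1278) = 47/6.
E[α(G)] ≥ n − E[|E(G)|] = 142 − 47/6 = 805/6.
Numerically: ≈ 134.1667.
(This is only a lower bound; the true E[α(G)] may be larger.)

E[α(G)] ≥ 805/6 ≈ 134.1667.


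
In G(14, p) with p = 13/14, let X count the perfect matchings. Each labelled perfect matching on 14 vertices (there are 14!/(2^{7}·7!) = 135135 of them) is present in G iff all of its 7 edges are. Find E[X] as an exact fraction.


K_14 has 14!/(2^{7}·7!) = 135135 labelled perfect matchings.
For each such perfect matching H, let X_H = 1 if all 7 edges of H are present in G. Then P[X_H = 1] = p^{7} = (13/14)^{7} = 62748517/105413504.
By linearity: E[X] = Σ_H E[X_H] = 135135 · p^{7} = 135135 · 62748517/105413504 = 1211360120685/15059072.
Numerically: E[X] ≈ 80441.

E[X] = 135135 · (13/14)^{7} = 1211360120685/15059072 ≈ 80441.


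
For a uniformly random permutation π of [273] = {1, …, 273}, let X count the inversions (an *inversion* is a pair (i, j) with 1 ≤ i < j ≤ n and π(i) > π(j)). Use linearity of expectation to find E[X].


Write X = Σ X_I over the C(273, 2) = 37128 pairs i < j, with X_I the indicator of one inversion.
There are 37128 indicators.
For each fixed pair i < j, the values π(i) and π(j) are two distinct elements of {1, …, 273} in uniformly random order; by symmetry P[π(i) > π(j)] = 1/2.
By linearity: E[X] = 37128 · (1/2) = C(273, 2) · (1/2) = 37128/2 = 18564 ≈ 18564.00000.

E[X] = 18564 = 18564.00000.


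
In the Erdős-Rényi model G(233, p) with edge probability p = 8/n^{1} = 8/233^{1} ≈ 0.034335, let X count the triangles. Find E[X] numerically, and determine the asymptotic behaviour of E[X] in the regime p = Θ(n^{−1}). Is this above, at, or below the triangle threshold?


Number of potential triangles: C(233, 3) = 2081156.
Each occurs with probability p³ ≈ (0.034335)³ ≈ 4.0476430e-05.
By linearity: E[X] = C(233, 3)·p³ ≈ 2081156 · 4.0476430e-05 ≈ 84.23776.
Here α = 1, so p = 8/n is exactly at the triangle threshold p ~ 1/n. Asymptotically E[X] → c³/6 = 8³/6 = 256/3 ≈ 85.33333, a bounded constant. In this regime the triangle count is asymptotically Poisson(c³/6).

E[X] ≈ 84.23776; in regime p = Θ(1/n^{1}) E[X] stays bounded (at the triangle threshold p ~ 1/n).


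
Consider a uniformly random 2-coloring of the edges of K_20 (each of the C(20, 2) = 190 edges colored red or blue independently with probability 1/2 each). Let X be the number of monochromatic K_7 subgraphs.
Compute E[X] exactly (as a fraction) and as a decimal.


Let X = Σ_S X_S over the C(20, 7) = 77520 subsets S of size 7, where X_S = 1 if the K_7 on S is monochromatic.
For a fixed S, the K_7 on S has C(7, 2) = 21 edges. P[all 21 edges red] = (1/2)^21, and likewise for blue, so P[monochromatic] = 2·(1/2)^21 = 2^{1 − 21} = 1/1048576.
By linearity of expectation: E[X] = C(20, 7) · 2^{1 − 21} = 77520 · 1/1048576 = 4845/65536.
Numerically: E[X] ≈ 0.073929.

E[X] = C(20,7)·2^(1−C(7,2)) = 4845/65536 ≈ 0.073929.


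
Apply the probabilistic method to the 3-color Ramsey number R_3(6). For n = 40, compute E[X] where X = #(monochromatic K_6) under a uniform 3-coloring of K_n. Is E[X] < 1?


E[X] = C(40, 6) · 3^{1 − 15} = 3838380 · 3^{−14} = 3838380/4782969.
As a reduced fraction: E[X] = 1279460/1594323 ≈ 0.80251.
Is E[X] < 1? YES.
Since E[X] < 1, there exists a 3-coloring of K_{40} with no monochromatic K_6; hence R_3(6) > 40.

E[X] = 1279460/1594323 ≈ 0.80251; E[X] < 1, so R_3(6) > 40.


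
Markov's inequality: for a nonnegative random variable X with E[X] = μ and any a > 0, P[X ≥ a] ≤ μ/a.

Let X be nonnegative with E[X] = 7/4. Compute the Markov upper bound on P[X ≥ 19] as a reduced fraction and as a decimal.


μ = E[X] = 7/4, a = 19.
Markov: P[X ≥ 19] ≤ μ/a = (7/4)/19 = 7/76.
Numerically: ≈ 0.092105.
(Since a = 19 > μ = 1.750000, the bound 7/76 is < 1 and informative.)

P[X ≥ 19] ≤ 7/76 ≈ 0.092105.


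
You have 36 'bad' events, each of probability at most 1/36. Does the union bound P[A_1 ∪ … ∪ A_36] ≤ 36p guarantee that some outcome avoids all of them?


Union bound: P[∪_{i=1}^{36} A_i] ≤ Σ_i P[A_i] ≤ 36·p = 36·(1/36) = 1.
Numerically: 1 ≈ 1.0000000.
Is 1 < 1? NO.
Since the bound 1 is ≥ 1, the union bound is uninformative here; it does NOT by itself certify existence.

36·p = 1 ≈ 1.0000000; existence NOT certified by the union bound.


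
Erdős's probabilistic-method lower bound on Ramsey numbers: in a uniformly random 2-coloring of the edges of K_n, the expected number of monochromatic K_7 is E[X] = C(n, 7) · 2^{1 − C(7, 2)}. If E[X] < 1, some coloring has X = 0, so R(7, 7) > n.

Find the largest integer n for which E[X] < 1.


We need C(n, 7) · 2^{1 − 21} < 1, i.e. C(n, 7) < 2^{21 − 1} = 1048576.
Check values of n near the boundary:
  n = 21: C(21, 7) = 116280; 116280 < 1048576? YES
  n = 22: C(22, 7) = 170544; 170544 < 1048576? YES
  n = 23: C(23, 7) = 245157; 245157 < 1048576? YES
  n = 24: C(24, 7) = 346104; 346104 < 1048576? YES
  n = 25: C(25, 7) = 480700; 480700 < 1048576? YES
  n = 26: C(26, 7) = 657800; 657800 < 1048576? YES
  n = 27: C(27, 7) = 888030; 888030 < 1048576? YES
  n = 28: C(28, 7) = 1184040; 1184040 < 1048576? NO
  n = 29: C(29, 7) = 1560780; 1560780 < 1048576? NO
The largest n with C(n, 7) < 1048576 is n = 27 (where E[X] = 444015/524288 ≈ 0.8468914). Hence R(7, 7) > 27, i.e. R(7, 7) ≥ 28.

Largest n = 27; hence R(7, 7) > 27.


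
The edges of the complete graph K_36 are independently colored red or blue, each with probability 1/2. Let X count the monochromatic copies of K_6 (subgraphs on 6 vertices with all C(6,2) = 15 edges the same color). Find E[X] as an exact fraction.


Let X = Σ_S X_S over the C(36, 6) = 1947792 subsets S of size 6, where X_S = 1 if the K_6 on S is monochromatic.
For a fixed S, the K_6 on S has C(6, 2) = 15 edges. P[all 15 edges red] = (1/2)^15, and likewise for blue, so P[monochromatic] = 2·(1/2)^15 = 2^{1 − 15} = 1/16384.
Summing: E[X] = C(36, 6) · 2^{1 − 15} = 1947792 · 1/16384 = 121737/1024.
Numerically: E[X] ≈ 118.88379.

E[X] = C(36,6)·2^(1−C(6,2)) = 121737/1024 ≈ 118.88379.


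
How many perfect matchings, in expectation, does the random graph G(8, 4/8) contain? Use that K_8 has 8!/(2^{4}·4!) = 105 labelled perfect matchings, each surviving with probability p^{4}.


K_8 has 8!/(2^{4}·4!) = 105 labelled perfect matchings.
For each such perfect matching H, let X_H = 1 if all 4 edges of H are present in G. Then P[X_H = 1] = p^{4} = (1/2)^{4} = 1/16.
Summing the indicators: E[X] = Σ_H E[X_H] = 105 · p^{4} = 105 · 1/16 = 105/16.
Numerically: E[X] ≈ 6.56.

E[X] = 105 · (1/2)^{4} = 105/16 ≈ 6.56.


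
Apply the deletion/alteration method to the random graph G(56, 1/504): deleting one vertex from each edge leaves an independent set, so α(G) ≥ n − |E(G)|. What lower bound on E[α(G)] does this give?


E[|E(G)|] = C(56, 2)·p = 1540 · (1/504) = 55/18.
E[α(G)] ≥ n − E[|E(G)|] = 56 − 55/18 = 953/18.
Numerically: ≈ 52.94444.
(This is only a lower bound; the true E[α(G)] may be larger.)

E[α(G)] ≥ 953/18 ≈ 52.94444.


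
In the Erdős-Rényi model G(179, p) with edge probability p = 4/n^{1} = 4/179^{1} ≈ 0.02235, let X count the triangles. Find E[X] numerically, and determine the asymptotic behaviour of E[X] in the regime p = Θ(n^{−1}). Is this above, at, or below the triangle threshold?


Number of potential triangles: C(179, 3) = 939929.
Each occurs with probability p³ ≈ (0.02235)³ ≈ 1.115889e-05.
By linearity: E[X] = C(179, 3)·p³ ≈ 939929 · 1.115889e-05 ≈ 10.4886.
Here α = 1, so p = 4/n is exactly at the triangle threshold p ~ 1/n. Asymptotically E[X] → c³/6 = 4³/6 = 32/3 ≈ 10.6667, a bounded constant. In this regime the triangle count is asymptotically Poisson(c³/6).

E[X] ≈ 10.4886; in regime p = Θ(1/n^{1}) E[X] stays bounded (at the triangle threshold p ~ 1/n).


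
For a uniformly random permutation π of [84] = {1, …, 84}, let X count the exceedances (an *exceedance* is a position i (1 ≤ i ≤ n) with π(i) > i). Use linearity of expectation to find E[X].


Write X = Σ_{i=1}^{84} X_i, where X_i = 1_{π(i) > i}.
For each fixed i, π(i) is uniform over {1, …, 84} (marginal of a uniform permutation), so P[π(i) > i] = (n − i)/n. Summing: Σ_{i=1}^{84} (n − i)/n = (0 + 1 + … + 83)/84 = 84(84 − 1)/(2·84) = (84 − 1)/2.
Hence E[X] = Σ_{i=1}^{84} (84 − i)/84 = 83/2 ≈ 41.50000.

E[X] = 83/2 = 41.50000.


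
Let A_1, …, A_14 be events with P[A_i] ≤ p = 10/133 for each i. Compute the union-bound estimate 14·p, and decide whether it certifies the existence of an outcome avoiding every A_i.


Union bound: P[∪_{i=1}^{14} A_i] ≤ Σ_i P[A_i] ≤ 14·p = 14·(10/133) = 20/19.
Numerically: 20/19 ≈ 1.053.
Is 20/19 < 1? NO.
Since the bound 20/19 is ≥ 1, the union bound is uninformative here; it does NOT by itself certify existence.

14·p = 20/19 ≈ 1.053; existence NOT certified by the union bound.


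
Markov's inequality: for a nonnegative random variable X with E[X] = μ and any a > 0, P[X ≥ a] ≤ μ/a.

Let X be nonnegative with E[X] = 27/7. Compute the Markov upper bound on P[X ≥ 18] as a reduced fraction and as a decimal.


μ = E[X] = 27/7, a = 18.
Markov: P[X ≥ 18] ≤ μ/a = (27/7)/18 = 3/14.
Numerically: ≈ 0.214286.
(Since a = 18 > μ = 3.857143, the bound 3/14 is < 1 and informative.)

P[X ≥ 18] ≤ 3/14 ≈ 0.214286.


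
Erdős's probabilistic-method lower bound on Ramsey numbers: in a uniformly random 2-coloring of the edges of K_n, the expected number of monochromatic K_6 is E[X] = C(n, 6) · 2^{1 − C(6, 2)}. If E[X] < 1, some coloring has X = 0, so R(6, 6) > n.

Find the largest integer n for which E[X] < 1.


We need C(n, 6) · 2^{1 − 15} < 1, i.e. C(n, 6) < 2^{15 − 1} = 16384.
Check values of n near the boundary:
  n = 15: C(15, 6) = 5005; 5005 < 16384? YES
  n = 16: C(16, 6) = 8008; 8008 < 16384? YES
  n = 17: C(17, 6) = 12376; 12376 < 16384? YES
  n = 18: C(18, 6) = 18564; 18564 < 16384? NO
  n = 19: C(19, 6) = 27132; 27132 < 16384? NO
  n = 20: C(20, 6) = 38760; 38760 < 16384? NO
The largest n with C(n, 6) < 16384 is n = 17 (where E[X] = 1547/2048 ≈ 0.7553711). Hence R(6, 6) > 17, i.e. R(6, 6) ≥ 18.

Largest n = 17; hence R(6, 6) > 17.


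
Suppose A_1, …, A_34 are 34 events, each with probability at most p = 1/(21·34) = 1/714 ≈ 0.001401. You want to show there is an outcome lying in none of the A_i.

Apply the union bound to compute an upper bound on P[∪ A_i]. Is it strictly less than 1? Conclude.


Union bound: P[∪_{i=1}^{34} A_i] ≤ Σ_i P[A_i] ≤ 34·p = 34·(1/714) = 1/21.
Numerically: 1/21 ≈ 0.047619.
Is 1/21 < 1? YES.
Since P[∪ A_i] ≤ 1/21 < 1, the complement has P[∩ A_i^c] ≥ 1 − 1/21 = 20/21 > 0, so some outcome avoids every A_i.

34·p = 1/21 ≈ 0.047619; existence CERTIFIED by the union bound.


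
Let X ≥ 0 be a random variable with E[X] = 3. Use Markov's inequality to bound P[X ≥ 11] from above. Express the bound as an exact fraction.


μ = E[X] = 3, a = 11.
Markov: P[X ≥ 11] ≤ μ/a = (3)/11 = 3/11.
Numerically: ≈ 0.273.
(Since a = 11 > μ = 3.000, the bound 3/11 is < 1 and informative.)

P[X ≥ 11] ≤ 3/11 ≈ 0.273.


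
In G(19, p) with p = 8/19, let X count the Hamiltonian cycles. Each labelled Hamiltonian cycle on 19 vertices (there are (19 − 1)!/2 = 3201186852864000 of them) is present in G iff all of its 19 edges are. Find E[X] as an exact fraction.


K_19 has (19 − 1)!/2 = 3201186852864000 labelled Hamiltonian cycles.
For each such Hamiltonian cycle H, let X_H = 1 if all 19 edges of H are present in G. Then P[X_H = 1] = p^{19} = (8/19)^{19} = 144115188075855872/1978419655660313589123979.
Summing the indicators: E[X] = Σ_H E[X_H] = 3201186852864000 · p^{19} = 3201186852864000 · 144115188075855872/1978419655660313589123979 = 461339645366452518590934417408000/1978419655660313589123979.
Numerically: E[X] ≈ 2.332e+08.

E[X] = 3201186852864000 · (8/19)^{19} = 461339645366452518590934417408000/1978419655660313589123979 ≈ 2.332e+08.


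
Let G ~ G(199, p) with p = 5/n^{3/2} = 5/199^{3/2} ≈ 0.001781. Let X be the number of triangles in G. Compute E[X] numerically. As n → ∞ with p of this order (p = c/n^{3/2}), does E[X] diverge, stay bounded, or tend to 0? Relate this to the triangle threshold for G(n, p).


Number of potential triangles: C(199, 3) = 1293699.
Each occurs with probability p³ ≈ (0.001781)³ ≈ 5.650296e-09.
By linearity: E[X] = C(199, 3)·p³ ≈ 1293699 · 5.650296e-09 ≈ 0.0073.
Since α = 3/2 > 1, p = c/n^{3/2} = o(1/n) is below the triangle threshold p ~ 1/n. Asymptotically E[X] ~ (c³/6)·n^{3(1−α)} = (5³/6)·n^{-1.5} → 0, so by Markov's inequality G has no triangles w.h.p.

E[X] ≈ 0.0073; in regime p = Θ(1/n^{3/2}) E[X] tends to 0 (below the triangle threshold p ~ 1/n).


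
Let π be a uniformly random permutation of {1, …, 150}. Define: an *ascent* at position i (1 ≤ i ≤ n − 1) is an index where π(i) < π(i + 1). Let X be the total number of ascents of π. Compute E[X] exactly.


Write X = Σ X_I over i = 1, …, 149, with X_I the indicator of one ascent.
There are 149 indicators.
For each fixed i, the pair (π(i), π(i+1)) is a uniformly random ordered pair of distinct values from {1, …, 150}; by symmetry P[π(i) < π(i+1)] = 1/2.
By linearity: E[X] = 149 · (1/2) = (150 − 1) · (1/2) = 149/2 ≈ 74.5000.

E[X] = 149/2 = 74.5000.


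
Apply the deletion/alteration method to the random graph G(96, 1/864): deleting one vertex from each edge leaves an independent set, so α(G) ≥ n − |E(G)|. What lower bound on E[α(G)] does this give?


E[|E(G)|] = C(96, 2)·p = 4560 · (1/864) = 95/18.
E[α(G)] ≥ n − E[|E(G)|] = 96 − 95/18 = 1633/18.
Numerically: ≈ 90.7222.
(This is only a lower bound; the true E[α(G)] may be larger.)

E[α(G)] ≥ 1633/18 ≈ 90.7222.


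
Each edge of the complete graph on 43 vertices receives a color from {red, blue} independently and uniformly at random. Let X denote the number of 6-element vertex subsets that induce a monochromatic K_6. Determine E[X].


Let X = Σ_S X_S over the C(43, 6) = 6096454 subsets S of size 6, where X_S = 1 if the K_6 on S is monochromatic.
For a fixed S, the K_6 on S has C(6, 2) = 15 edges. P[all 15 edges red] = (1/2)^15, and likewise for blue, so P[monochromatic] = 2·(1/2)^15 = 2^{1 − 15} = 1/16384.
By linearity: E[X] = C(43, 6) · 2^{1 − 15} = 6096454 · 1/16384 = 3048227/8192.
Numerically: E[X] ≈ 372.0980.

E[X] = C(43,6)·2^(1−C(6,2)) = 3048227/8192 ≈ 372.0980.


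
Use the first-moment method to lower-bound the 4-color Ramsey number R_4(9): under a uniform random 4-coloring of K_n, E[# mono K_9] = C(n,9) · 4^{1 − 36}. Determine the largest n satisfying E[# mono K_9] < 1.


We need C(n, 9) · 4^{1 − 36} < 1, i.e. C(n, 9) < 4^{36 − 1} = 1180591620717411303424.
Check values of n near the boundary:
  n = 911: C(911, 9) = 1144686900492291197405; 1144686900492291197405 < 1180591620717411303424? YES
  n = 912: C(912, 9) = 1156095740032081475120; 1156095740032081475120 < 1180591620717411303424? YES
  n = 913: C(913, 9) = 1167605542753639808390; 1167605542753639808390 < 1180591620717411303424? YES
  n = 914: C(914, 9) = 1179217089587653905932; 1179217089587653905932 < 1180591620717411303424? YES
  n = 915: C(915, 9) = 1190931166636537885130; 1190931166636537885130 < 1180591620717411303424? NO
  n = 916: C(916, 9) = 1202748565202942340440; 1202748565202942340440 < 1180591620717411303424? NO
The largest n with C(n, 9) < 1180591620717411303424 is n = 914 (where E[X] = 294804272396913476483/295147905179352825856 ≈ 0.9988357). Hence R_4(9) > 914, i.e. R_4(9) ≥ 915.

Largest n = 914; hence R_4(9) > 914.


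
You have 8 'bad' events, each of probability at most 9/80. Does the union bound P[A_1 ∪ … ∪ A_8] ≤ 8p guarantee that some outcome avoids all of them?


Union bound: P[∪_{i=1}^{8} A_i] ≤ Σ_i P[A_i] ≤ 8·p = 8·(9/80) = 9/10.
Numerically: 9/10 ≈ 0.9000000.
Is 9/10 < 1? YES.
Since P[∪ A_i] ≤ 9/10 < 1, the complement has P[∩ A_i^c] ≥ 1 − 9/10 = 1/10 > 0, so some outcome avoids every A_i.

8·p = 9/10 ≈ 0.9000000; existence CERTIFIED by the union bound.


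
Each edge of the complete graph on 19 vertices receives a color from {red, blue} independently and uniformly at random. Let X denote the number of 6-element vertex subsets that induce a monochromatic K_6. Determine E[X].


Let X = Σ_S X_S over the C(19, 6) = 27132 subsets S of size 6, where X_S = 1 if the K_6 on S is monochromatic.
For a fixed S, the K_6 on S has C(6, 2) = 15 edges. P[all 15 edges red] = (1/2)^15, and likewise for blue, so P[monochromatic] = 2·(1/2)^15 = 2^{1 − 15} = 1/16384.
By linearity of expectation: E[X] = C(19, 6) · 2^{1 − 15} = 27132 · 1/16384 = 6783/4096.
Numerically: E[X] ≈ 1.65601.

E[X] = C(19,6)·2^(1−C(6,2)) = 6783/4096 ≈ 1.65601.
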